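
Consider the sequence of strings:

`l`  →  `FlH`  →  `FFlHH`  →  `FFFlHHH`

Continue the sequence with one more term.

FFFFlHHHH

s(k+1) = F·s(k)·H, so each term gains F as a prefix and H as a suffix.
So the next term is F·FFFlHHH·H.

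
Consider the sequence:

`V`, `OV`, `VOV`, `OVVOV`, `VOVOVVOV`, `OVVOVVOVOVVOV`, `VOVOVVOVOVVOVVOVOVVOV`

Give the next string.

From term 3 onward, concatenate the second-to-last term with the last: V·OV = VOV, OV·VOV = OVVOV, …
Continuing: OVVOVVOVOVVOV · VOVOVVOVOVVOVVOVOVVOV gives term 8.

OVVOVVOVOVVOVVOVOVVOVOVVOVVOVOVVOV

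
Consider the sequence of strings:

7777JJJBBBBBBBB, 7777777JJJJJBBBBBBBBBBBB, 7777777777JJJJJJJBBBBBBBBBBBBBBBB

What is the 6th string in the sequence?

7777777777777777777JJJJJJJJJJJJJBBBBBBBBBBBBBBBBBBBBBBBBBBBB

The n-th term is 3n-2 7's then 2n-1 J's then 4n B's, where the shown terms are n = 2, 3, 4.
For term 6, n = 7, so the run lengths are 19, 13, 28.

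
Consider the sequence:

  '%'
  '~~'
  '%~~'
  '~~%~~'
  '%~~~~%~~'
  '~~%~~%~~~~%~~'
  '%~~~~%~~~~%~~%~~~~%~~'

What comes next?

From term 3 onward, concatenate the second-to-last term with the last: %·~~ = %~~, ~~·%~~ = ~~%~~, …
The next term joins ~~%~~%~~~~%~~ and %~~~~%~~~~%~~%~~~~%~~.

~~%~~%~~~~%~~%~~~~%~~~~%~~%~~~~%~~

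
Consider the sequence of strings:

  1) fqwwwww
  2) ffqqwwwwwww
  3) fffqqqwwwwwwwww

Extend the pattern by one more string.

ffffqqqqwwwwwwwwwww

The n-th term is n-1 f's then n-1 q's then 2n+1 w's, where the shown terms are n = 2, 3, 4.
Setting n = 5 gives 4, 4, 11 characters in each block.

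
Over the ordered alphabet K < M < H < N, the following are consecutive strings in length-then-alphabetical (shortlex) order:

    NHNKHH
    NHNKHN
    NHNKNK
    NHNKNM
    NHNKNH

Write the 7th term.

NHNMKK

Advancing 2 positions from NHNKNH through NHNKNH → NHNKNN reaches term 7.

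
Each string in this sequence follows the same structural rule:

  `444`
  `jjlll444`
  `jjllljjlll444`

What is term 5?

Every step adds jjlll at the front: s(k+1) = jjlll·s(k).
From jjllljjlll444, 2 further steps: jjllljjlll444 → jjllljjllljjlll444 → (answer).

jjllljjllljjllljjlll444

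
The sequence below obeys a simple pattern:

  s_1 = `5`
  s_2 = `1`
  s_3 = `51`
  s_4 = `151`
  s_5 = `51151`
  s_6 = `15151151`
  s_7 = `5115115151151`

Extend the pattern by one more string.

151511515115115151151

From term 3 onward, concatenate the second-to-last term with the last: 5·1 = 51, 1·51 = 151, …
So term 8 is 15151151·5115115151151.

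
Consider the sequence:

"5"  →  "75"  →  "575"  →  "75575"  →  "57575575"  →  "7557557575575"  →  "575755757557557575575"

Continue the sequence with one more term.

7557557575575575755757557557575575

Each term (from the third on) is the two preceding terms concatenated in order: term 3 = 5·75 = 575.
Continuing: 7557557575575 · 575755757557557575575 gives term 8.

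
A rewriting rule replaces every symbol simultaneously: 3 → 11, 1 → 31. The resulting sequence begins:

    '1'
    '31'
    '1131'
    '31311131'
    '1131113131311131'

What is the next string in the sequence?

Rewriting the 16 symbols of 1131113131311131 one by one yields 31 31 11 31 31 31 11 31 11 31 11 31 31 31 11 31; concatenated:

31311131313111311131113131311131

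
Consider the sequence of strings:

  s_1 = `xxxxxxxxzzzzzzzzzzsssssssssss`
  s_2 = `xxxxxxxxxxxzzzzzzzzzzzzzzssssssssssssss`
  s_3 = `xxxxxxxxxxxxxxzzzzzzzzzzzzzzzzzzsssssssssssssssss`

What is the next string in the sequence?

xxxxxxxxxxxxxxxxxzzzzzzzzzzzzzzzzzzzzzzssssssssssssssssssss

Reading off run lengths: x runs 8, 11, 14; z runs 10, 14, 18; s runs 11, 14, 17 — each is linear in n, where the shown terms are n = 3, 4, 5.
For the next term, n = 6, so the run lengths are 17, 22, 20.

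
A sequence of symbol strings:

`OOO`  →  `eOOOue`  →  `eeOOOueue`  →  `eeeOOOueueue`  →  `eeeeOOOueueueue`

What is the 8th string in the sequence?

Each term wraps the previous one in e on the left and ue on the right.
From eeeeOOOueueueue, 3 further steps: eeeeOOOueueueue → eeeeeOOOueueueueue → eeeeeeOOOueueueueueue → (answer).

eeeeeeeOOOueueueueueueue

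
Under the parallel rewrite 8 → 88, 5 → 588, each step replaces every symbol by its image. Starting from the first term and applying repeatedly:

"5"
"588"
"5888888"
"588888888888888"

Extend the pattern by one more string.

Applying the rule to each of the 15 symbols of 588888888888888 gives the pieces 588 88 88 88 88 88 88 88 88 88 88 88 88 88 88, which concatenate to the answer.

5888888888888888888888888888888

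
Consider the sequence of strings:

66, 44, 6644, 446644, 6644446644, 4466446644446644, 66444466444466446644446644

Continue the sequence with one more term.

446644664444664466444466444466446644446644

Each term (from the third on) is the two preceding terms concatenated in order: term 3 = 66·44 = 6644.
So term 8 is 4466446644446644·66444466444466446644446644.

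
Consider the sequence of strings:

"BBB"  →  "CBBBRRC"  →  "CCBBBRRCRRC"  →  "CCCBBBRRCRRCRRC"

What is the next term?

CCCCBBBRRCRRCRRCRRC

Every step adds C to the front and RRC to the end of the previous string.
So the next term is C·CCCBBBRRCRRCRRC·RRC.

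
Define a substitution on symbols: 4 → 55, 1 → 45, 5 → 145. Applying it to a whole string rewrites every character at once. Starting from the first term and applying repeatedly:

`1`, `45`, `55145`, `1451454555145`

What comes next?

Rewriting the 13 symbols of 1451454555145 one by one yields 45 55 145 45 55 145 55 145 145 145 45 55 145; concatenated:

45551454555145551451451454555145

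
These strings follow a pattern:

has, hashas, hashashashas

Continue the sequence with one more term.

hashashashashashashashas

Every step duplicates the string.
So the next term is two copies of hashashashas.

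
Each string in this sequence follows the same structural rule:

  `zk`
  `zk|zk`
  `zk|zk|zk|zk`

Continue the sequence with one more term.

s(k+1) = s(k)·|·s(k) — each term doubles the last with '|' between the halves.
Doubling zk|zk|zk|zk with '|' between the halves:

zk|zk|zk|zk|zk|zk|zk|zk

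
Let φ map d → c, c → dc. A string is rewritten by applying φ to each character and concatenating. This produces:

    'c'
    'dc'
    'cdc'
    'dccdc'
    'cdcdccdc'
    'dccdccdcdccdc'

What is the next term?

cdcdccdcdccdccdcdccdc

Applying the rule to each of the 13 symbols of dccdccdcdccdc gives the pieces c dc dc c dc dc c dc c dc dc c dc, which concatenate to the answer.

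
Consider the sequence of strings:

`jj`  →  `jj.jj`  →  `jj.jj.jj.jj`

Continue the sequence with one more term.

jj.jj.jj.jj.jj.jj.jj.jj

s(k+1) = s(k)·.·s(k) — each term doubles the last with '.' between the halves.
So the next term is two copies of jj.jj.jj.jj with '.' between the halves.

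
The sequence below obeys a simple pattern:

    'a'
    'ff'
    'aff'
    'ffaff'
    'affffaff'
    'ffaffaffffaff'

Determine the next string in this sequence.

affffaffffaffaffffaff

This is a Fibonacci-style word recurrence s(k) = s(k−2)·s(k−1): e.g. a·ff = aff.
Continuing: affffaff · ffaffaffffaff gives term 7.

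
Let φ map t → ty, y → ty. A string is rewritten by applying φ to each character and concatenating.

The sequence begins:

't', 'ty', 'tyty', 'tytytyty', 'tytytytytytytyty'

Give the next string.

Rewriting the 16 symbols of tytytytytytytyty one by one yields ty ty ty ty ty ty ty ty ty ty ty ty ty ty ty ty; concatenated:

tytytytytytytytytytytytytytytyty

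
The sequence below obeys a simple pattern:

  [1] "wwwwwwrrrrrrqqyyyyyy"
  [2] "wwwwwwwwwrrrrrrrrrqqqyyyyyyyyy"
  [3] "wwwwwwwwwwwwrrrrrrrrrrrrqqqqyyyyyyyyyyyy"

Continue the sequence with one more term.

wwwwwwwwwwwwwwwrrrrrrrrrrrrrrrqqqqqyyyyyyyyyyyyyyy

Each string has the form w^{3n} r^{3n} q^{n} y^{3n}, where the shown terms are n = 2, 3, 4.
At n = 5 the blocks have lengths 15, 15, 5, 15.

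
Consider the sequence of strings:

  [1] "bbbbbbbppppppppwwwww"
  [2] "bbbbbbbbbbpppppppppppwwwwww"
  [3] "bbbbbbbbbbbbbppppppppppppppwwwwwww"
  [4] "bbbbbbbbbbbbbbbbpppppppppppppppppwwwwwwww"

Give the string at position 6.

Each string has the form b^{3n-2} p^{3n-1} w^{n+2}, where the shown terms are n = 3, 4, 5, 6.
Setting n = 8 gives 22, 23, 10 characters in each block.

bbbbbbbbbbbbbbbbbbbbbbpppppppppppppppppppppppwwwwwwwwww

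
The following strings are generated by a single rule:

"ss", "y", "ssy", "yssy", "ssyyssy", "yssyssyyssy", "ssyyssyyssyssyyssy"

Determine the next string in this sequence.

yssyssyyssyssyyssyyssyssyyssy

From term 3 onward, concatenate the second-to-last term with the last: ss·y = ssy, y·ssy = yssy, …
So term 8 is yssyssyyssy·ssyyssyyssyssyyssy.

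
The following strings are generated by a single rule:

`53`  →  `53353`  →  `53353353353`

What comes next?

Every step duplicates the string with '3' between the halves.
Doubling 53353353353 with '3' between the halves:

53353353353353353353353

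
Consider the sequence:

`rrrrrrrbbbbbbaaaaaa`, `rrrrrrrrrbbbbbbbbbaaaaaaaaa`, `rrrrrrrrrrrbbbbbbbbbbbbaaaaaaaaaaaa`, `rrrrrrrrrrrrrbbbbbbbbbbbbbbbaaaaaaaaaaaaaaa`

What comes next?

rrrrrrrrrrrrrrrbbbbbbbbbbbbbbbbbbaaaaaaaaaaaaaaaaaa

Each string has the form r^{2n+3} b^{3n} a^{3n}, where the shown terms are n = 2, 3, 4, 5.
Setting n = 6 gives 15, 18, 18 characters in each block.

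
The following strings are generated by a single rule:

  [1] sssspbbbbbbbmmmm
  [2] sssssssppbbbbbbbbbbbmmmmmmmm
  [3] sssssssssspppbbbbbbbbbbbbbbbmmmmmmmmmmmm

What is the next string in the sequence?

sssssssssssssppppbbbbbbbbbbbbbbbbbbbmmmmmmmmmmmmmmmm

Reading off run lengths: s runs 4, 7, 10; p runs 1, 2, 3; b runs 7, 11, 15; m runs 4, 8, 12 — each is linear in n (n = 1, 2, …).
Setting n = 4 gives 13, 4, 19, 16 characters in each block.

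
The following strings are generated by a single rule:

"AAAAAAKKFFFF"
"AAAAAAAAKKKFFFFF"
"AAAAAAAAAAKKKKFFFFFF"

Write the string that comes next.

AAAAAAAAAAAAKKKKKFFFFFFF

Reading off run lengths: A runs 6, 8, 10; K runs 2, 3, 4; F runs 4, 5, 6 — each is linear in n, where the shown terms are n = 3, 4, 5.
At n = 6 the blocks have lengths 12, 5, 7.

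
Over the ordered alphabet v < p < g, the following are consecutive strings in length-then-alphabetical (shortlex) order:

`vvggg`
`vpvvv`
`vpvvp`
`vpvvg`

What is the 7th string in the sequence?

Continuing the enumeration 3 steps past vpvvg: vpvvg → vpvpv → vpvpp → (answer).

vpvpg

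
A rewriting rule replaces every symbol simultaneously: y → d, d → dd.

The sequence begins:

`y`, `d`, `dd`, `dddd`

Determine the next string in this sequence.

Expanding dddd: d→dd, d→dd, d→dd, d→dd. Concatenated: dd dd dd dd.

dddddddd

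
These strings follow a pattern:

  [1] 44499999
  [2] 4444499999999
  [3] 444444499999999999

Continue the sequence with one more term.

44444444499999999999999

Term n consists of 2n-1 4's, followed by 3n-1 9's, where the shown terms are n = 2, 3, 4.
For the next term, n = 5, so the run lengths are 9, 14.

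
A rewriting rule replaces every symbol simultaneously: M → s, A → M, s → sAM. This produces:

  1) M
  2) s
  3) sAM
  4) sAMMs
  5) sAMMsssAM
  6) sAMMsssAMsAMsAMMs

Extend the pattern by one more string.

sAMMsssAMsAMsAMMssAMMssAMMsssAM

Applying the rule to each of the 17 symbols of sAMMsssAMsAMsAMMs gives the pieces sAM M s s sAM sAM sAM M s sAM M s sAM M s s sAM, which concatenate to the answer.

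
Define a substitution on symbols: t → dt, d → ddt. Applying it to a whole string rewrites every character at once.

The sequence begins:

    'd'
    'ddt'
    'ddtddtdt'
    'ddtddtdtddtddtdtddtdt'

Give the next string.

φ(ddtddtdtddtddtdtddtdt) expands symbol-by-symbol to ddt ddt dt ddt ddt dt ddt dt ddt ddt dt ddt ddt dt ddt dt ddt ddt dt ddt dt; joining the 21 pieces gives the next term.

ddtddtdtddtddtdtddtdtddtddtdtddtddtdtddtdtddtddtdtddtdt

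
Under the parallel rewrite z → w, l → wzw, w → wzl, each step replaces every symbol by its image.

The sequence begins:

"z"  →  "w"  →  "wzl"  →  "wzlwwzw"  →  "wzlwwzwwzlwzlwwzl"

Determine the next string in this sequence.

wzlwwzwwzlwzlwwzlwzlwwzwwzlwwzwwzlwzlwwzw

Replace each of the 17 characters of wzlwwzwwzlwzlwwzl in place — wzl w wzw wzl wzl w wzl wzl w wzw wzl w wzw wzl wzl w wzw — and concatenate.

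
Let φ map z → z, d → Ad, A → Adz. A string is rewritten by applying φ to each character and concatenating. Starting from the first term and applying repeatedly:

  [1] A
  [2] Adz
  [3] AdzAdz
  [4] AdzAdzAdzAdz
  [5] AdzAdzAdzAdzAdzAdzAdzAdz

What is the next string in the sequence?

AdzAdzAdzAdzAdzAdzAdzAdzAdzAdzAdzAdzAdzAdzAdzAdz

Replace each of the 24 characters of AdzAdzAdzAdzAdzAdzAdzAdz in place — Adz Ad z Adz Ad z Adz Ad z Adz Ad z Adz Ad z Adz Ad z Adz Ad z Adz Ad z — and concatenate.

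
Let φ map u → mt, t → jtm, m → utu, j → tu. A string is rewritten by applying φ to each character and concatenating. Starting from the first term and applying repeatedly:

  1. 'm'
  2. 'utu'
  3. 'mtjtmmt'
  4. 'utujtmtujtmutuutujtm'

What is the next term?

Replace each of the 20 characters of utujtmtujtmutuutujtm in place — mt jtm mt tu jtm utu jtm mt tu jtm utu mt jtm mt mt jtm mt tu jtm utu — and concatenate.

mtjtmmttujtmutujtmmttujtmutumtjtmmtmtjtmmttujtmutu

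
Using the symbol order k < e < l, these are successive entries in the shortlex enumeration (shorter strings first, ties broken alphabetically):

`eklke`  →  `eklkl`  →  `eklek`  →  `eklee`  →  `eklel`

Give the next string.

Find the rightmost character of eklel below l, bump it to the next letter, and reset everything to its right to k.

ekllk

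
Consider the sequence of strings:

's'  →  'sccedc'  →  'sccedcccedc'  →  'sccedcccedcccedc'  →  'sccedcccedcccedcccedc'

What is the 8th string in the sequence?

sccedcccedcccedcccedcccedcccedcccedc

Each term is the previous one with ccedc appended.
From sccedcccedcccedcccedc, 3 further steps: sccedcccedcccedcccedc → sccedcccedcccedcccedcccedc → sccedcccedcccedcccedcccedcccedc → (answer).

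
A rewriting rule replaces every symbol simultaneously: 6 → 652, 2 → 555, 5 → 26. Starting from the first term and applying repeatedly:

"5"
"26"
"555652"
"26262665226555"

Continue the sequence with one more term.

Applying the rule to each of the 14 symbols of 26262665226555 gives the pieces 555 652 555 652 555 652 652 26 555 555 652 26 26 26, which concatenate to the answer.

55565255565255565265226555555652262626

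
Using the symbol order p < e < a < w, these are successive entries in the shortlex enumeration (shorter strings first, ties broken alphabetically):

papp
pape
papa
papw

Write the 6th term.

paee

Continuing the enumeration 2 steps past papw: papw → paep → (answer).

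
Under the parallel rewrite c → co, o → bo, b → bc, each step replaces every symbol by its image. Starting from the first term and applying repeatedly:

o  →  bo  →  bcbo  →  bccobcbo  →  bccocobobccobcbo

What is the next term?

Applying the rule to each of the 16 symbols of bccocobobccobcbo gives the pieces bc co co bo co bo bc bo bc co co bo bc co bc bo, which concatenate to the answer.

bccocobocobobcbobccocobobccobcbo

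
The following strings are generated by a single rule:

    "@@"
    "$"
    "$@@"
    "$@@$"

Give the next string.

$@@$$@@

Each term (from the third on) is the previous term followed by the one before it: term 3 = $·@@ = $@@.
So term 5 is $@@$·$@@.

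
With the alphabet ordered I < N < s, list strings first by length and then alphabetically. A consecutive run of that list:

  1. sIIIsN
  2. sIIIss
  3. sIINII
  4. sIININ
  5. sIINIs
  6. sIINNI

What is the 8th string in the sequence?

sIINNs

Advancing 2 positions from sIINNI through sIINNI → sIINNN reaches term 8.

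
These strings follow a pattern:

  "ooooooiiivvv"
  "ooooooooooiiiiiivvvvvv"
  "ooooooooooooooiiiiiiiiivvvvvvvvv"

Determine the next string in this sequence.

ooooooooooooooooooiiiiiiiiiiiivvvvvvvvvvvv

Reading off run lengths: o runs 6, 10, 14; i runs 3, 6, 9; v runs 3, 6, 9 — each is linear in n (n = 1, 2, …).
At n = 4 the blocks have lengths 18, 12, 12.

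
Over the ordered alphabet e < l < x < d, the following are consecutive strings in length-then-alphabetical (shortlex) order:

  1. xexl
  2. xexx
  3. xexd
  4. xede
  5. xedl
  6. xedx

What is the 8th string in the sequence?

Stepping forward 2 times from xedx: xedx → xedd, then the target.

xlee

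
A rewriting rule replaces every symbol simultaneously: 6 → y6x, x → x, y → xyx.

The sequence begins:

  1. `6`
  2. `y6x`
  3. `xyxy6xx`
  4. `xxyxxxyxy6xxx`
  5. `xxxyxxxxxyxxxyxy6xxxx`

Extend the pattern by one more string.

Replace each of the 21 characters of xxxyxxxxxyxxxyxy6xxxx in place — x x x xyx x x x x x xyx x x x xyx x xyx y6x x x x x — and concatenate.

xxxxyxxxxxxxyxxxxxyxxxyxy6xxxxx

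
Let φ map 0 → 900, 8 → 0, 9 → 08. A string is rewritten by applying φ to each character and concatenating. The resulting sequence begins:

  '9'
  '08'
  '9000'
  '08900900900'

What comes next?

9000089009000890090008900900

Apply φ to 08900900900 symbol by symbol: 0→900, 8→0, 9→08, 0→900, 0→900, 9→08, 0→900, 0→900, 9→08, 0→900, 0→900; joined: 900 0 08 900 900 08 900 900 08 900 900.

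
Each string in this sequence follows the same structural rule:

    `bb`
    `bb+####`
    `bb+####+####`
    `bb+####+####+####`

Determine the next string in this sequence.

Every step adds +#### to the end: s(k+1) = s(k)·+####.
Applying this once more to bb+####+####+####:

bb+####+####+####+####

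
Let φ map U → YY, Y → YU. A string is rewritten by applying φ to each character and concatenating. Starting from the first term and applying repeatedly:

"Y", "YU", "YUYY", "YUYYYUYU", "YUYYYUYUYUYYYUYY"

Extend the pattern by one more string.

Rewriting the 16 symbols of YUYYYUYUYUYYYUYY one by one yields YU YY YU YU YU YY YU YY YU YY YU YU YU YY YU YU; concatenated:

YUYYYUYUYUYYYUYYYUYYYUYUYUYYYUYU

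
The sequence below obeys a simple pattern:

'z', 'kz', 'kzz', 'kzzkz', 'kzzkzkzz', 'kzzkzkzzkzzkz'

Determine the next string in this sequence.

kzzkzkzzkzzkzkzzkzkzz

From term 3 onward, concatenate the last term with the second-to-last: kz·z = kzz, kzz·kz = kzzkz, …
So term 7 is kzzkzkzzkzzkz·kzzkzkzz.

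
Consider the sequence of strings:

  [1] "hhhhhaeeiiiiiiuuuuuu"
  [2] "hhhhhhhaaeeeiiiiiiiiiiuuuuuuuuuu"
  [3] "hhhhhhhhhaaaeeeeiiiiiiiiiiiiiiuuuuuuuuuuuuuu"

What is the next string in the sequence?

hhhhhhhhhhhaaaaeeeeeiiiiiiiiiiiiiiiiiiuuuuuuuuuuuuuuuuuu

Reading off run lengths: h runs 5, 7, 9; a runs 1, 2, 3; e runs 2, 3, 4; i runs 6, 10, 14; u runs 6, 10, 14 — each is linear in n (n = 1, 2, …).
At n = 4 the blocks have lengths 11, 4, 5, 18, 18.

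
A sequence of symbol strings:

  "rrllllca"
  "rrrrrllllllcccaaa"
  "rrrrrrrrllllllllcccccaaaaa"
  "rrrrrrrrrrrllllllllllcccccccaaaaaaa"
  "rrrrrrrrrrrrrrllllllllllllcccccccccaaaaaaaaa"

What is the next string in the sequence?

rrrrrrrrrrrrrrrrrllllllllllllllcccccccccccaaaaaaaaaaa

Reading off run lengths: r runs 2, 5, 8, 11, 14; l runs 4, 6, 8, 10, 12; c runs 1, 3, 5, 7, 9; a runs 1, 3, 5, 7, 9 — each is linear in n (n = 1, 2, …).
At n = 6 the blocks have lengths 17, 14, 11, 11.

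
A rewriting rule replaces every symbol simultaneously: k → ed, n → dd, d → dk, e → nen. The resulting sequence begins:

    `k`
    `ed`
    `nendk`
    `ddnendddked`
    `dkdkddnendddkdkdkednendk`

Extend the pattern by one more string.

dkeddkeddkdkddnendddkdkdkeddkeddkednendkddnendddked

Applying the rule to each of the 24 symbols of dkdkddnendddkdkdkednendk gives the pieces dk ed dk ed dk dk dd nen dd dk dk dk ed dk ed dk ed nen dk dd nen dd dk ed, which concatenate to the answer.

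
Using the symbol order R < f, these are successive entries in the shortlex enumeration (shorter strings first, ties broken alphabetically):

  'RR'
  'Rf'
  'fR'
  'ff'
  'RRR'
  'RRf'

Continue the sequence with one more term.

RfR

Treat RRf as a base-2 numeral over the given alphabet and add one, carrying through any trailing f's.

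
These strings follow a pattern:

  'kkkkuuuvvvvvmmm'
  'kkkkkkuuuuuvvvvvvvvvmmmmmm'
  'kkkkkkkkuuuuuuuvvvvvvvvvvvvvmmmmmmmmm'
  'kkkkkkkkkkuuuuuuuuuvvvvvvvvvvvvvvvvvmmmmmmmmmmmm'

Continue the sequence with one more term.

Each string has the form k^{2n+2} u^{2n+1} v^{4n+1} m^{3n} (n = 1, 2, …).
Setting n = 5 gives 12, 11, 21, 15 characters in each block.

kkkkkkkkkkkkuuuuuuuuuuuvvvvvvvvvvvvvvvvvvvvvmmmmmmmmmmmmmmm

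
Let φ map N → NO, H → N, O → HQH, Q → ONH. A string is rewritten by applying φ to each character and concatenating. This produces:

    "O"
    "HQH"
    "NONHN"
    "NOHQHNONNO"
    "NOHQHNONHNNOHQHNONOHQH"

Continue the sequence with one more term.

NOHQHNONHNNOHQHNONNONOHQHNONHNNOHQHNOHQHNONHN

Replace each of the 22 characters of NOHQHNONHNNOHQHNONOHQH in place — NO HQH N ONH N NO HQH NO N NO NO HQH N ONH N NO HQH NO HQH N ONH N — and concatenate.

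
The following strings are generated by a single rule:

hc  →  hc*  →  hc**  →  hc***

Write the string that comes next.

Each term is the previous one with * appended.
One more step from hc*** gives the answer.

hc****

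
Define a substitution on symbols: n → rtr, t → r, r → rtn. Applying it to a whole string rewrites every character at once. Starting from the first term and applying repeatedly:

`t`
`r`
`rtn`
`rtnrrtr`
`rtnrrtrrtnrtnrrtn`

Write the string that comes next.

Replace each of the 17 characters of rtnrrtrrtnrtnrrtn in place — rtn r rtr rtn rtn r rtn rtn r rtr rtn r rtr rtn rtn r rtr — and concatenate.

rtnrrtrrtnrtnrrtnrtnrrtrrtnrrtrrtnrtnrrtr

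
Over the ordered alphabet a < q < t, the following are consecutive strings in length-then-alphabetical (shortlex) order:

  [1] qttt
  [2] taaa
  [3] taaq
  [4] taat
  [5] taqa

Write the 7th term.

Stepping forward 2 times from taqa: taqa → taqq, then the target.

taqt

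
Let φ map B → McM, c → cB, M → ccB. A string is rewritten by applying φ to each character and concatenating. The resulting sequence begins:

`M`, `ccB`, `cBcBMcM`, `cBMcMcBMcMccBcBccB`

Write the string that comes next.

cBMcMccBcBccBcBMcMccBcBccBcBcBMcMcBMcMcBcBMcM

Replace each of the 18 characters of cBMcMcBMcMccBcBccB in place — cB McM ccB cB ccB cB McM ccB cB ccB cB cB McM cB McM cB cB McM — and concatenate.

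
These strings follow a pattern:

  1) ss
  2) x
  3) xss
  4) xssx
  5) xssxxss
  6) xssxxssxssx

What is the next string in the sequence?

This is a Fibonacci-style word recurrence s(k) = s(k−1)·s(k−2): e.g. x·ss = xss.
So term 7 is xssxxssxssx·xssxxss.

xssxxssxssxxssxxss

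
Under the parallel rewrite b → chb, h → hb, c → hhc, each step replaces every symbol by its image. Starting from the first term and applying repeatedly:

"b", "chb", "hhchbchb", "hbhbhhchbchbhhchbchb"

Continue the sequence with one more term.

Applying the rule to each of the 20 symbols of hbhbhhchbchbhhchbchb gives the pieces hb chb hb chb hb hb hhc hb chb hhc hb chb hb hb hhc hb chb hhc hb chb, which concatenate to the answer.

hbchbhbchbhbhbhhchbchbhhchbchbhbhbhhchbchbhhchbchb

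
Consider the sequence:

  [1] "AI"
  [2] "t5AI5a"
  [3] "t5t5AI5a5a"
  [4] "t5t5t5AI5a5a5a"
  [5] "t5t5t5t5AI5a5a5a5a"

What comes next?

s(k+1) = t5·s(k)·5a, so each term gains t5 as a prefix and 5a as a suffix.
Applying this once more to t5t5t5t5AI5a5a5a5a:

t5t5t5t5t5AI5a5a5a5a5a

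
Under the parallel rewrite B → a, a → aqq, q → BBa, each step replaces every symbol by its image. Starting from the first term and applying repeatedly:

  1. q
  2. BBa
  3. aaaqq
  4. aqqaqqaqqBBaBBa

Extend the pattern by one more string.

aqqBBaBBaaqqBBaBBaaqqBBaBBaaaaqqaaaqq

Replace each of the 15 characters of aqqaqqaqqBBaBBa in place — aqq BBa BBa aqq BBa BBa aqq BBa BBa a a aqq a a aqq — and concatenate.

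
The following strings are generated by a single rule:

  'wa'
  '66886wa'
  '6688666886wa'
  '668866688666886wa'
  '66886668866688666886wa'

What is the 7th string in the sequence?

Every step adds 66886 at the front: s(k+1) = 66886·s(k).
From 66886668866688666886wa, 2 further steps: 66886668866688666886wa → 6688666886668866688666886wa → (answer).

668866688666886668866688666886wa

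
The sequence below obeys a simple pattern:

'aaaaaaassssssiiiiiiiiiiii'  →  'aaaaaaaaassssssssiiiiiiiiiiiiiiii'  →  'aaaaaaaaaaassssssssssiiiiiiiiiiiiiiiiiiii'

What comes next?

aaaaaaaaaaaaassssssssssssiiiiiiiiiiiiiiiiiiiiiiii

The n-th term is 2n+1 a's then 2n s's then 4n i's, where the shown terms are n = 3, 4, 5.
Setting n = 6 gives 13, 12, 24 characters in each block.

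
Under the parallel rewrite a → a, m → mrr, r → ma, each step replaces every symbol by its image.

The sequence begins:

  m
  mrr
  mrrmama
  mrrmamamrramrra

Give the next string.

Rewriting the 15 symbols of mrrmamamrramrra one by one yields mrr ma ma mrr a mrr a mrr ma ma a mrr ma ma a; concatenated:

mrrmamamrramrramrrmamaamrrmamaa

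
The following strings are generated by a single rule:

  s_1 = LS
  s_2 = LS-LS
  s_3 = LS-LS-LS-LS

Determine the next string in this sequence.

LS-LS-LS-LS-LS-LS-LS-LS

Each string is two copies of the previous one joined by '-'.
So the next term is two copies of LS-LS-LS-LS with '-' between the halves.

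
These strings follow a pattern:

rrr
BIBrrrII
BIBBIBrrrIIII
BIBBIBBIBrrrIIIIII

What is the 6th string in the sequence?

BIBBIBBIBBIBBIBrrrIIIIIIIIII

Every step adds BIB to the front and II to the end of the previous string.
From BIBBIBBIBrrrIIIIII, 2 further steps: BIBBIBBIBrrrIIIIII → BIBBIBBIBBIBrrrIIIIIIII → (answer).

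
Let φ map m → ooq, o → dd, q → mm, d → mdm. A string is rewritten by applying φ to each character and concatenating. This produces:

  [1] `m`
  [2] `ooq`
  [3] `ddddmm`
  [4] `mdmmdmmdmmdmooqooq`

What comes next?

ooqmdmooqooqmdmooqooqmdmooqooqmdmooqddddmmddddmm

φ(mdmmdmmdmmdmooqooq) expands symbol-by-symbol to ooq mdm ooq ooq mdm ooq ooq mdm ooq ooq mdm ooq dd dd mm dd dd mm; joining the 18 pieces gives the next term.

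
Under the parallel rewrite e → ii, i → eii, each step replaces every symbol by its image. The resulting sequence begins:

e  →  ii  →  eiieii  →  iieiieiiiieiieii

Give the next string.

eiieiiiieiieiiiieiieiieiieiiiieiieiiiieiieii

φ(iieiieiiiieiieii) expands symbol-by-symbol to eii eii ii eii eii ii eii eii eii eii ii eii eii ii eii eii; joining the 16 pieces gives the next term.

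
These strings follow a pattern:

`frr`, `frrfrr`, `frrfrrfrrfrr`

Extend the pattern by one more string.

Every step duplicates the string.
Doubling frrfrrfrrfrr:

frrfrrfrrfrrfrrfrrfrrfrr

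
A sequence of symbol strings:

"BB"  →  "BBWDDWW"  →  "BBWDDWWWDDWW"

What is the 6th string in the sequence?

BBWDDWWWDDWWWDDWWWDDWWWDDWW

Each term is the previous one with WDDWW appended.
From BBWDDWWWDDWW, 3 further steps: BBWDDWWWDDWW → BBWDDWWWDDWWWDDWW → BBWDDWWWDDWWWDDWWWDDWW → (answer).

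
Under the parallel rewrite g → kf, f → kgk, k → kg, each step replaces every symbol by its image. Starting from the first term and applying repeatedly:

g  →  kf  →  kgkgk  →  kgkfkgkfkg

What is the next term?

kgkfkgkgkkgkfkgkgkkgkf

Apply φ to kgkfkgkfkg symbol by symbol: k→kg, g→kf, k→kg, f→kgk, k→kg, g→kf, k→kg, f→kgk, k→kg, g→kf; joined: kg kf kg kgk kg kf kg kgk kg kf.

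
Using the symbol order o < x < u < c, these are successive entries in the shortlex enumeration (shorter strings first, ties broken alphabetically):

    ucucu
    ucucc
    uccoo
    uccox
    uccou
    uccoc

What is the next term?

The successor of uccoc increments the rightmost position that isn't already c and resets every position after it to o.

uccxo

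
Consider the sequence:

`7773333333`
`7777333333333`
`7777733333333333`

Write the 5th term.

The n-th term is n 7's then 2n+1 3's, where the shown terms are n = 3, 4, 5.
At n = 7 the blocks have lengths 7, 15.

7777777333333333333333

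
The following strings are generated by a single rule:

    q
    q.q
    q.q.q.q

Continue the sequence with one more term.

q.q.q.q.q.q.q.q

Every step duplicates the string with '.' between the halves.
One more doubling of q.q.q.q gives the answer.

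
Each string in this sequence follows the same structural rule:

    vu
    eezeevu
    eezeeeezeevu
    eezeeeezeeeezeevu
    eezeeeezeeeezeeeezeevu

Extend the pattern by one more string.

The strings grow by a fixed prefix eezee each time.
One more step from eezeeeezeeeezeeeezeevu gives the answer.

eezeeeezeeeezeeeezeeeezeevu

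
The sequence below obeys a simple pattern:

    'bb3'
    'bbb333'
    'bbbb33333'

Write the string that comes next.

Term n consists of n+1 b's, followed by 2n-1 3's (n = 1, 2, …).
Setting n = 4 gives 5, 7 characters in each block.

bbbbb3333333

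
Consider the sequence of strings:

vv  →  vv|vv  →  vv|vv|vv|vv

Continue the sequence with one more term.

s(k+1) = s(k)·|·s(k) — each term doubles the last with '|' between the halves.
One more doubling of vv|vv|vv|vv gives the answer.

vv|vv|vv|vv|vv|vv|vv|vv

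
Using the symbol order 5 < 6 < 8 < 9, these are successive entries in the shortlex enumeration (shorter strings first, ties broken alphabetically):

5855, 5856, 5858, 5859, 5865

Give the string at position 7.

Continuing the enumeration 2 steps past 5865: 5865 → 5866 → (answer).

5868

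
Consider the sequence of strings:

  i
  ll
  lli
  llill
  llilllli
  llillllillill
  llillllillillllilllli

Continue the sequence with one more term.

From term 3 onward, concatenate the last term with the second-to-last: ll·i = lli, lli·ll = llill, …
The next term joins llillllillillllilllli and llillllillill.

llillllillillllillllillillllillill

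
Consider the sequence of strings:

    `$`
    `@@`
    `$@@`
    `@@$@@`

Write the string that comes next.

$@@@@$@@

This is a Fibonacci-style word recurrence s(k) = s(k−2)·s(k−1): e.g. $·@@ = $@@.
The next term joins $@@ and @@$@@.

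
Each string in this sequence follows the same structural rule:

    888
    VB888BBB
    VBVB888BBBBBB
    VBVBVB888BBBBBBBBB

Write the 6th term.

Every step adds VB to the front and BBB to the end of the previous string.
From VBVBVB888BBBBBBBBB, 2 further steps: VBVBVB888BBBBBBBBB → VBVBVBVB888BBBBBBBBBBBB → (answer).

VBVBVBVBVB888BBBBBBBBBBBBBBB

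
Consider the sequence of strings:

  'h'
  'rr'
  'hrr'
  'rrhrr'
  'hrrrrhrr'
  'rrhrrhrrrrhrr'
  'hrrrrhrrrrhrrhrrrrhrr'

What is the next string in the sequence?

From term 3 onward, concatenate the second-to-last term with the last: h·rr = hrr, rr·hrr = rrhrr, …
The next term joins rrhrrhrrrrhrr and hrrrrhrrrrhrrhrrrrhrr.

rrhrrhrrrrhrrhrrrrhrrrrhrrhrrrrhrr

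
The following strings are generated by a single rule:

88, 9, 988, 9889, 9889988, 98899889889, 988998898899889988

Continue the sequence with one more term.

98899889889988998898899889889

This is a Fibonacci-style word recurrence s(k) = s(k−1)·s(k−2): e.g. 9·88 = 988.
The next term joins 988998898899889988 and 98899889889.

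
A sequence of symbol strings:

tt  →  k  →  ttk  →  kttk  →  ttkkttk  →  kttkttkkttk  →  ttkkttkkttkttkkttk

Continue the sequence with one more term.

This is a Fibonacci-style word recurrence s(k) = s(k−2)·s(k−1): e.g. tt·k = ttk.
So term 8 is kttkttkkttk·ttkkttkkttkttkkttk.

kttkttkkttkttkkttkkttkttkkttk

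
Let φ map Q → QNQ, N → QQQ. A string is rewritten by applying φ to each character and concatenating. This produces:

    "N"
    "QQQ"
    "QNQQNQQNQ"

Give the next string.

QNQQQQQNQQNQQQQQNQQNQQQQQNQ

Rewriting each symbol of QNQQNQQNQ: Q→QNQ, N→QQQ, Q→QNQ, Q→QNQ, N→QQQ, Q→QNQ, Q→QNQ, N→QQQ, Q→QNQ, which concatenates to QNQ QQQ QNQ QNQ QQQ QNQ QNQ QQQ QNQ.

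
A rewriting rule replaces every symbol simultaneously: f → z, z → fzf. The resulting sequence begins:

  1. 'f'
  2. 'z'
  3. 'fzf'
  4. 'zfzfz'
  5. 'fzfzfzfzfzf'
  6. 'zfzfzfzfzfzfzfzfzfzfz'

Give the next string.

fzfzfzfzfzfzfzfzfzfzfzfzfzfzfzfzfzfzfzfzfzf

Replace each of the 21 characters of zfzfzfzfzfzfzfzfzfzfz in place — fzf z fzf z fzf z fzf z fzf z fzf z fzf z fzf z fzf z fzf z fzf — and concatenate.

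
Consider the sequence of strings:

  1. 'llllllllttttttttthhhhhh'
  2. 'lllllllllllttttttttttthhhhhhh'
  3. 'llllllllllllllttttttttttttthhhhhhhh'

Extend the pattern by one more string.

Reading off run lengths: l runs 8, 11, 14; t runs 9, 11, 13; h runs 6, 7, 8 — each is linear in n, where the shown terms are n = 3, 4, 5.
At n = 6 the blocks have lengths 17, 15, 9.

lllllllllllllllllttttttttttttttthhhhhhhhh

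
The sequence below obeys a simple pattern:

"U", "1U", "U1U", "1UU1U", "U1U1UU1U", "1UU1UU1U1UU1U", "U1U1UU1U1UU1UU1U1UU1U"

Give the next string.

Each term (from the third on) is the two preceding terms concatenated in order: term 3 = U·1U = U1U.
Continuing: 1UU1UU1U1UU1U · U1U1UU1U1UU1UU1U1UU1U gives term 8.

1UU1UU1U1UU1UU1U1UU1U1UU1UU1U1UU1U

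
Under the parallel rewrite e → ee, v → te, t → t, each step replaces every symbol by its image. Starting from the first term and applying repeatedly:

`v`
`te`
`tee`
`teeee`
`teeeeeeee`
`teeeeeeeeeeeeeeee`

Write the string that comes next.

teeeeeeeeeeeeeeeeeeeeeeeeeeeeeeee

φ(teeeeeeeeeeeeeeee) expands symbol-by-symbol to t ee ee ee ee ee ee ee ee ee ee ee ee ee ee ee ee; joining the 17 pieces gives the next term.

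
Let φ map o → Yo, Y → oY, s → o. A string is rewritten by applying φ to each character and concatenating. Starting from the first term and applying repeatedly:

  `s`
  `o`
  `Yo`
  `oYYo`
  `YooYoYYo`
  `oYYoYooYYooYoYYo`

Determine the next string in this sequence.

YooYoYYooYYoYooYoYYoYooYYooYoYYo

φ(oYYoYooYYooYoYYo) expands symbol-by-symbol to Yo oY oY Yo oY Yo Yo oY oY Yo Yo oY Yo oY oY Yo; joining the 16 pieces gives the next term.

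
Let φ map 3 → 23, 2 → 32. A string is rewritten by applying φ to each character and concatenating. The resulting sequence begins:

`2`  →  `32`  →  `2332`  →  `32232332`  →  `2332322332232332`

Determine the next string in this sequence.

32232332233232232332322332232332

φ(2332322332232332) expands symbol-by-symbol to 32 23 23 32 23 32 32 23 23 32 32 23 32 23 23 32; joining the 16 pieces gives the next term.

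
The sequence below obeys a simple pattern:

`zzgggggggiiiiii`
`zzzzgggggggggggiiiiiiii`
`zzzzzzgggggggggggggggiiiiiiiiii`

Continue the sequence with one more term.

zzzzzzzzgggggggggggggggggggiiiiiiiiiiii

Each string has the form z^{2n-2} g^{4n-1} i^{2n+2}, where the shown terms are n = 2, 3, 4.
For the next term, n = 5, so the run lengths are 8, 19, 12.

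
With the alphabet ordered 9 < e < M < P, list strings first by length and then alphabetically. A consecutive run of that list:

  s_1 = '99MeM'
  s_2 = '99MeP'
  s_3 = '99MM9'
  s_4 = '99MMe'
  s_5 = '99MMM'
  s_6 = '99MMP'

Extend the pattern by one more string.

99MP9

Treat 99MMP as a base-4 numeral over the given alphabet and add one, carrying through any trailing P's.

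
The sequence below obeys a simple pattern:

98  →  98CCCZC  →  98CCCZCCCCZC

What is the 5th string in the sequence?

98CCCZCCCCZCCCCZCCCCZC

Each term is the previous one with CCCZC appended.
From 98CCCZCCCCZC, 2 further steps: 98CCCZCCCCZC → 98CCCZCCCCZCCCCZC → (answer).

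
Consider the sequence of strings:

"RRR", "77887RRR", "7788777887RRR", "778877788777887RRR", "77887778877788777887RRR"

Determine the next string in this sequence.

The strings grow by a fixed prefix 77887 each time.
Applying this once more to 77887778877788777887RRR:

7788777887778877788777887RRR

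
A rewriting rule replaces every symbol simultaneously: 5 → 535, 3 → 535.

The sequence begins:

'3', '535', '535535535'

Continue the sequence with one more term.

Apply φ to 535535535 symbol by symbol: 5→535, 3→535, 5→535, 5→535, 3→535, 5→535, 5→535, 3→535, 5→535; joined: 535 535 535 535 535 535 535 535 535.

535535535535535535535535535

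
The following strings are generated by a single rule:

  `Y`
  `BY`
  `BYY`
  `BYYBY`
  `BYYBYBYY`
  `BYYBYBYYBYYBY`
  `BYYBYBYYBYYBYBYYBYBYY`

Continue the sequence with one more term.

From term 3 onward, concatenate the last term with the second-to-last: BY·Y = BYY, BYY·BY = BYYBY, …
Continuing: BYYBYBYYBYYBYBYYBYBYY · BYYBYBYYBYYBY gives term 8.

BYYBYBYYBYYBYBYYBYBYYBYYBYBYYBYYBY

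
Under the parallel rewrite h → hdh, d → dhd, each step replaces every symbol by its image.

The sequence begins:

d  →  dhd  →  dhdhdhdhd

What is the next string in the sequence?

Rewriting each symbol of dhdhdhdhd: d→dhd, h→hdh, d→dhd, h→hdh, d→dhd, h→hdh, d→dhd, h→hdh, d→dhd, which concatenates to dhd hdh dhd hdh dhd hdh dhd hdh dhd.

dhdhdhdhdhdhdhdhdhdhdhdhdhd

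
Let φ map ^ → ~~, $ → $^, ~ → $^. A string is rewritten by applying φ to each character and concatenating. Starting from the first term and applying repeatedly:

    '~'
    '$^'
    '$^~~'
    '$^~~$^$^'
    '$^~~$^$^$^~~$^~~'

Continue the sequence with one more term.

$^~~$^$^$^~~$^~~$^~~$^$^$^~~$^$^

Replace each of the 16 characters of $^~~$^$^$^~~$^~~ in place — $^ ~~ $^ $^ $^ ~~ $^ ~~ $^ ~~ $^ $^ $^ ~~ $^ $^ — and concatenate.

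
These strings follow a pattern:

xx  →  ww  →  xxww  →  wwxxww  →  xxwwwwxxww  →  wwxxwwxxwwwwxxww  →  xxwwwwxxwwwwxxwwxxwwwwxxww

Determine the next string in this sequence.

wwxxwwxxwwwwxxwwxxwwwwxxwwwwxxwwxxwwwwxxww

Each term (from the third on) is the two preceding terms concatenated in order: term 3 = xx·ww = xxww.
The next term joins wwxxwwxxwwwwxxww and xxwwwwxxwwwwxxwwxxwwwwxxww.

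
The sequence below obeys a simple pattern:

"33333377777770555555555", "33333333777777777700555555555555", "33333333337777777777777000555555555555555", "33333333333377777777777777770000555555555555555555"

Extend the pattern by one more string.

33333333333333777777777777777777700000555555555555555555555

Each string has the form 3^{2n} 7^{3n-2} 0^{n-2} 5^{3n}, where the shown terms are n = 3, 4, 5, 6.
For the next term, n = 7, so the run lengths are 14, 19, 5, 21.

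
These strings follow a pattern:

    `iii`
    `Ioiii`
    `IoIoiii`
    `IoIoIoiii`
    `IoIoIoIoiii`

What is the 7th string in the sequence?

Each term is the previous one with Io prepended.
From IoIoIoIoiii, 2 further steps: IoIoIoIoiii → IoIoIoIoIoiii → (answer).

IoIoIoIoIoIoiii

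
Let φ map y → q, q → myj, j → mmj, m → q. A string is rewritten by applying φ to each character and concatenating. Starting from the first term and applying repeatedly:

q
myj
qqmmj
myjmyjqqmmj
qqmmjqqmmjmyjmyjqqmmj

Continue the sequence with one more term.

Applying the rule to each of the 21 symbols of qqmmjqqmmjmyjmyjqqmmj gives the pieces myj myj q q mmj myj myj q q mmj q q mmj q q mmj myj myj q q mmj, which concatenate to the answer.

myjmyjqqmmjmyjmyjqqmmjqqmmjqqmmjmyjmyjqqmmj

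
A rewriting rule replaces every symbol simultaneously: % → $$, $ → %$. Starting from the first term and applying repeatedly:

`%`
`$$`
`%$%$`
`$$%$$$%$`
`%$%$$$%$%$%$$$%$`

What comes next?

Rewriting the 16 symbols of %$%$$$%$%$%$$$%$ one by one yields $$ %$ $$ %$ %$ %$ $$ %$ $$ %$ $$ %$ %$ %$ $$ %$; concatenated:

$$%$$$%$%$%$$$%$$$%$$$%$%$%$$$%$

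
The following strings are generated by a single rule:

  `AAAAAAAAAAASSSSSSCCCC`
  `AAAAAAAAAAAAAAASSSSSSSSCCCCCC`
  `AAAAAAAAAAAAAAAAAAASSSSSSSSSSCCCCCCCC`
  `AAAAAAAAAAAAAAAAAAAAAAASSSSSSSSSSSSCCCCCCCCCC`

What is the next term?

Each string has the form A^{4n+3} S^{2n+2} C^{2n}, where the shown terms are n = 2, 3, 4, 5.
For the next term, n = 6, so the run lengths are 27, 14, 12.

AAAAAAAAAAAAAAAAAAAAAAAAAAASSSSSSSSSSSSSSCCCCCCCCCCCC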